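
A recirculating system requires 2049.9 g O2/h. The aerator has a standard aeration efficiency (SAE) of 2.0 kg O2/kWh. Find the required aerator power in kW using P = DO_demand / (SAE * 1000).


SAE in g O2/kWh = 2.0 * 1000 = 2000 g/kWh
P = DO_demand / SAE_g = 2049.9 / 2000 = 1.02495 kW

1.02495 kW


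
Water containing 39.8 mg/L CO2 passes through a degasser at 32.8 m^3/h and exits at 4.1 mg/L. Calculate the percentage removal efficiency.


CO2_out / CO2_in = 4.1 / 39.8 = 0.10301508
Fraction remaining = 0.10301508
efficiency = (1 - 0.10301508) * 100 = 89.6985 %

89.6985 %


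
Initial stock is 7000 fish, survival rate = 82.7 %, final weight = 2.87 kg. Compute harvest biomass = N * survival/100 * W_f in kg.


Survivors = 7000 * 82.7/100 = 5789 fish
Harvest biomass = survivors * W_f = 5789 * 2.87 = 16614.43 kg

16614.43 kg


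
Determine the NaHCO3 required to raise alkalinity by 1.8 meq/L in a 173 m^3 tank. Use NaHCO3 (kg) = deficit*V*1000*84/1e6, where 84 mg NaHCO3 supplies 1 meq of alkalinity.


Tank volume in L = 173 m^3 * 1000 = 173000 L
Total meq required = 1.8 meq/L * 173000 L = 311400 meq
NaHCO3 mass = 311400 meq * 84 mg/meq / 1e6 = 26.1576 kg

26.1576 kg


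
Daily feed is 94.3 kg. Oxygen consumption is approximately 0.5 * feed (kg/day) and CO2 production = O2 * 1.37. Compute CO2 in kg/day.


O2 = 94.3 * 0.5 = 47.15
CO2 = 47.15 * 1.37 = 64.5955

64.5955 kg/day


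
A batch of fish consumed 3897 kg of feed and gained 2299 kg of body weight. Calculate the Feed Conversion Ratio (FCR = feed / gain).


FCR = feed consumed / weight gained
FCR = 3897 kg / 2299 kg = 1.69508

1.69508


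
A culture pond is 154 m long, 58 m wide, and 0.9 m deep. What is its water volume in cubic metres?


Base area = L * W = 154 * 58 = 8932 m^2
Volume = area * depth = 8932 * 0.9 = 8038.8 m^3

8038.8 m^3


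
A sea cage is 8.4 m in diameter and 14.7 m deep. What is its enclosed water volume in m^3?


r = d/2 = 8.4/2 = 4.2 m
Base area = pi*r^2 = pi*4.2^2 = 55.417694 m^2
Volume = 55.417694 * 14.7 = 814.64 m^3

814.64 m^3


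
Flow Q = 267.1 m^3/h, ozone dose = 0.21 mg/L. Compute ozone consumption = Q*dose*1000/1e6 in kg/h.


O3 demand (mg/h) = Q * dose * 1000 = 267.1 * 0.21 * 1000 = 56091 mg/h
Convert mg to kg: 56091 / 1e6 = 0.056091 kg/h

0.056091 kg/h


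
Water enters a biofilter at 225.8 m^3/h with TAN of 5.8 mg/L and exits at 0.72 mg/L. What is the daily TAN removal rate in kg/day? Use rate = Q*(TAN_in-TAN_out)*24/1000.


Concentration drop: TAN_in - TAN_out = 5.8 - 0.72 = 5.08 mg/L
Hourly TAN removed = Q * dTAN = 225.8 m^3/h * 5.08 mg/L = 1147.064 g/h  (m^3/h * mg/L = g/h)
Daily TAN removed = 1147.064 * 24 = 27529.536 g/day
Convert to kg/day: 27529.536 / 1000 = 27.529536 kg/day

27.529536 kg/day


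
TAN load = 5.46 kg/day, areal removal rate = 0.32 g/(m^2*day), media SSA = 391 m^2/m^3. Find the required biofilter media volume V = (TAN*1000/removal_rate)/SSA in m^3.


A = 5.46*1000 / 0.32 = 17062.5 m^2
V = 17062.5 / 391 = 43.6381

43.6381 m^3


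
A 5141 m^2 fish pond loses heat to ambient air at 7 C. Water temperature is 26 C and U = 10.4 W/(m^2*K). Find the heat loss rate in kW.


Temperature difference dT = 26 - 7 = 19 K
Heat loss (W) = U * A * dT = 10.4 * 5141 * 19 = 1015861.6 W
Convert to kW: 1015861.6 / 1000 = 1015.8616 kW

1015.8616 kW


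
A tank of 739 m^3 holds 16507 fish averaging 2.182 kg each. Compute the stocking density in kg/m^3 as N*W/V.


Total biomass = 16507 fish * 2.182 kg = 36018.274 kg
Density = total biomass / volume = 36018.274 / 739 = 48.7392 kg/m^3

48.7392 kg/m^3


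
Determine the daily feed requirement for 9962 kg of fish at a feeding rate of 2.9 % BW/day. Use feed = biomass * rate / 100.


Feeding rate fraction = 2.9% / 100 = 0.029
Daily feed = 9962 kg * 0.029 = 288.898 kg/day

288.898 kg/day


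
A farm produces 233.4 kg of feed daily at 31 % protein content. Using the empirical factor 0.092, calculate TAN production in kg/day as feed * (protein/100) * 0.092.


Protein in feed = 233.4 * 31/100 = 72.354 kg/day
TAN = protein * 0.092 = 72.354 * 0.092 = 6.656568 kg/day

6.656568 kg/day


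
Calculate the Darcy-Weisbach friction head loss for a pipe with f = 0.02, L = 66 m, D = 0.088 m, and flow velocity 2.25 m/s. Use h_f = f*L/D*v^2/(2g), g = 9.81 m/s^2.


v^2 = 2.25^2 = 5.0625 m^2/s^2
L/D = 66/0.088 = 750
h_f = f*(L/D)*v^2/(2g) = 0.02 * 750 * 5.0625 / 19.62 = 3.87041 m

3.87041 m


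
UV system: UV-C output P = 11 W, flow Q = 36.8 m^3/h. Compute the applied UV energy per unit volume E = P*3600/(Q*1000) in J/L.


Energy delivered per hour = 11 W * 3600 s = 39600 J/h
Volume treated per hour = 36.8 m^3/h * 1000 = 36800 L/h
dose = 39600 / 36800 = 1.07609 J/L

1.07609 J/L


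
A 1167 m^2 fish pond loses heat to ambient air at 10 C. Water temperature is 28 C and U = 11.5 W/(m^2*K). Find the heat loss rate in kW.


Temperature difference dT = 28 - 10 = 18 K
Heat loss (W) = U * A * dT = 11.5 * 1167 * 18 = 241569 W
Convert to kW: 241569 / 1000 = 241.569 kW

241.569 kW


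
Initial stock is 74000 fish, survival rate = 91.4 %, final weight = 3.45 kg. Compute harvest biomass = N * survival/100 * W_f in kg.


Survivors = 74000 * 91.4/100 = 67636 fish
Harvest biomass = survivors * W_f = 67636 * 3.45 = 233344.2 kg

233344.2 kg


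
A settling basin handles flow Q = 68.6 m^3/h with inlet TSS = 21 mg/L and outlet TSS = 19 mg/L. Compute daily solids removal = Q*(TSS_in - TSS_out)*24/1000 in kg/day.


Concentration drop: TSS_in - TSS_out = 21 - 19 = 2 mg/L
Hourly solids removed = Q * dTSS = 68.6 m^3/h * 2 mg/L = 137.2 g/h  (m^3/h * mg/L = g/h)
Daily solids removed = 137.2 * 24 = 3292.8 g/day
Convert g to kg: 3292.8 / 1000 = 3.2928 kg/day

3.2928 kg/day


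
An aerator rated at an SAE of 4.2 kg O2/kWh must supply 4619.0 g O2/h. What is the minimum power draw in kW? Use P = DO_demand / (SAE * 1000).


SAE in g O2/kWh = 4.2 * 1000 = 4200 g/kWh
P = DO_demand / SAE_g = 4619.0 / 4200 = 1.09976 kW

1.09976 kW


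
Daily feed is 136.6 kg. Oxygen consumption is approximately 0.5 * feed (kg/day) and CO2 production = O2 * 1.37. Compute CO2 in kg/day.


O2 = 136.6 * 0.5 = 68.3
CO2 = 68.3 * 1.37 = 93.571

93.571 kg/day


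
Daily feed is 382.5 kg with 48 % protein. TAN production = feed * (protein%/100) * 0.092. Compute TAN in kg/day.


Protein in feed = 382.5 * 48/100 = 183.6 kg/day
TAN = protein * 0.092 = 183.6 * 0.092 = 16.8912 kg/day

16.8912 kg/day


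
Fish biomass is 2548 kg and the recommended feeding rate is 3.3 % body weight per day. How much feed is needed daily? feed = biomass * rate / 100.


Feeding rate fraction = 3.3% / 100 = 0.033
Daily feed = 2548 kg * 0.033 = 84.084 kg/day

84.084 kg/day


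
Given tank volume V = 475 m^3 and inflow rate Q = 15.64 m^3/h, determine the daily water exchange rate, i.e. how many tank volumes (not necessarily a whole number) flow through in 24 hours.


Daily flow volume = 15.64 m^3/h * 24 h = 375.36 m^3/day
Exchanges = daily flow / tank volume = 375.36 / 475 = 0.790232 exchanges/day

0.790232 exchanges/day


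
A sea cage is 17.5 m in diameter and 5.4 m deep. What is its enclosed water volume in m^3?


r = d/2 = 17.5/2 = 8.75 m
Base area = pi*r^2 = pi*8.75^2 = 240.52819 m^2
Volume = 240.52819 * 5.4 = 1298.85 m^3

1298.85 m^3


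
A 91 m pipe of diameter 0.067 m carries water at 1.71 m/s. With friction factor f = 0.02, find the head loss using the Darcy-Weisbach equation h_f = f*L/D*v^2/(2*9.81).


v^2 = 1.71^2 = 2.9241 m^2/s^2
L/D = 91/0.067 = 1358.209
h_f = f*(L/D)*v^2/(2g) = 0.02 * 1358.209 * 2.9241 / 19.62 = 4.04846 m

4.04846 m


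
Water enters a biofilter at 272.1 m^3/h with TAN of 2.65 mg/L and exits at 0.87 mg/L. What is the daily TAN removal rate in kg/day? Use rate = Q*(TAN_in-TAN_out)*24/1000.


Concentration drop: TAN_in - TAN_out = 2.65 - 0.87 = 1.78 mg/L
Hourly TAN removed = Q * dTAN = 272.1 m^3/h * 1.78 mg/L = 484.338 g/h  (m^3/h * mg/L = g/h)
Daily TAN removed = 484.338 * 24 = 11624.112 g/day
Convert to kg/day: 11624.112 / 1000 = 11.624112 kg/day

11.624112 kg/day


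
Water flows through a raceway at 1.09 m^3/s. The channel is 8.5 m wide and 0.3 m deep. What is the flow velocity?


Cross-sectional area = W * d = 8.5 * 0.3 = 2.55 m^2
Velocity = Q / A = 1.09 / 2.55 = 0.427451 m/s

0.427451 m/s


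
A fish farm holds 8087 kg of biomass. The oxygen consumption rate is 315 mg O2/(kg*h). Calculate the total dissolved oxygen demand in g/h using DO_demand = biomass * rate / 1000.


Total O2 consumption (mg/h) = 8087 kg * 315 mg/(kg*h) = 2547405 mg/h
Convert to g/h: 2547405 / 1000 = 2547.405 g/h

2547.405 g/h


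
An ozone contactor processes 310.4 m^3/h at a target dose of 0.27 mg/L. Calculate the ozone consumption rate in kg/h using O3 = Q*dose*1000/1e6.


O3 demand (mg/h) = Q * dose * 1000 = 310.4 * 0.27 * 1000 = 83808 mg/h
Convert mg to kg: 83808 / 1e6 = 0.083808 kg/h

0.083808 kg/h


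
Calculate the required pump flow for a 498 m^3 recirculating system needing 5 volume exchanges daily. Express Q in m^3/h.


Daily recirculation volume = 498 m^3 * 5 = 2490 m^3/day
Flow rate Q = daily volume / 24 h = 2490 / 24 = 103.75 m^3/h

103.75 m^3/h


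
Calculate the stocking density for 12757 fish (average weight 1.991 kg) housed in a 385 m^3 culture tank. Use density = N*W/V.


Total biomass = 12757 fish * 1.991 kg = 25399.187 kg
Density = total biomass / volume = 25399.187 / 385 = 65.9719 kg/m^3

65.9719 kg/m^3


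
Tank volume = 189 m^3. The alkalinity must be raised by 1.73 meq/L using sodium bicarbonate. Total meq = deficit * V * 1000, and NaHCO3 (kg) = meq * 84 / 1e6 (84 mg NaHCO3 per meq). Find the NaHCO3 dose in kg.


Tank volume in L = 189 m^3 * 1000 = 189000 L
Total meq required = 1.73 meq/L * 189000 L = 326970 meq
NaHCO3 mass = 326970 meq * 84 mg/meq / 1e6 = 27.4655 kg

27.4655 kg


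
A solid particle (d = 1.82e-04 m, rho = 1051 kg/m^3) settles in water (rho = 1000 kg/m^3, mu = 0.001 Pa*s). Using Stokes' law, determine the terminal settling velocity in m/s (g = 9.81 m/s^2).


Density difference: rho_p - rho_f = 1051 - 1000 = 51 kg/m^3
d^2 = (1.82e-04)^2 = 3.3124e-08 m^2
Numerator = (rho_p - rho_f) * g * d^2 = 51 * 9.81 * 3.3124e-08 = 1.6572268e-05
Denominator = 18 * mu = 18 * 0.001 = 0.018
v_s = 1.6572268e-05 / 0.018 = 9.20682e-04 m/s
Check: Re = rho_f * v_s * d / mu = 1000 * 9.20682e-04 * 1.82e-04 / 0.001 = 0.168 < 1, so Stokes' law applies.

9.20682e-04 m/s


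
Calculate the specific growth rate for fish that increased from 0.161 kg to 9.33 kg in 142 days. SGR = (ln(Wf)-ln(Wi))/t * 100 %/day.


ln(W_f) = ln(9.33) = 2.233235
ln(W_i) = ln(0.161) = -1.8263509
ln(W_f) - ln(W_i) = 2.233235 - -1.8263509 = 4.0595859
SGR = 4.0595859 / 142 * 100 = 2.85886 %/day

2.85886 %/day


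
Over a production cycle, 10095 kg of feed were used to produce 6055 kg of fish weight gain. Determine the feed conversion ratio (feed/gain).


FCR = feed consumed / weight gained
FCR = 10095 kg / 6055 kg = 1.66722

1.66722


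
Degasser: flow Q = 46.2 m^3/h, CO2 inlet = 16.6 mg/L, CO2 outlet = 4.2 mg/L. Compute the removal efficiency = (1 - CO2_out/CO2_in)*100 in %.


CO2_out / CO2_in = 4.2 / 16.6 = 0.25301205
Fraction remaining = 0.25301205
efficiency = (1 - 0.25301205) * 100 = 74.6988 %

74.6988 %


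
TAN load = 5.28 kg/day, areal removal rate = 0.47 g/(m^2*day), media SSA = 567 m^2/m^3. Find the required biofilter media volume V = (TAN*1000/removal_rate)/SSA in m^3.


A = 5.28*1000 / 0.47 = 11234.043 m^2
V = 11234.043 / 567 = 19.8131

19.8131 m^3


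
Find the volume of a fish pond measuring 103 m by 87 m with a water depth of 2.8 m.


Base area = L * W = 103 * 87 = 8961 m^2
Volume = area * depth = 8961 * 2.8 = 25090.8 m^3

25090.8 m^3


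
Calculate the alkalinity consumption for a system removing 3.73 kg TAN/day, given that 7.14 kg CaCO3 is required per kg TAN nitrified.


Alkalinity factor: 7.14 kg CaCO3 consumed per kg TAN nitrified
alk = 3.73 kg TAN * 7.14 = 26.6322 kg CaCO3/day

26.6322 kg CaCO3/day


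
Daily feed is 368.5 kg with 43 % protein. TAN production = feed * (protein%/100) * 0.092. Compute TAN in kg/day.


Protein in feed = 368.5 * 43/100 = 158.455 kg/day
TAN = protein * 0.092 = 158.455 * 0.092 = 14.57786 kg/day

14.57786 kg/day


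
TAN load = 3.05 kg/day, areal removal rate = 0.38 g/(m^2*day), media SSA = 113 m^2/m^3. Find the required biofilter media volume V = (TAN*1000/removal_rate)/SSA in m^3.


A = 3.05*1000 / 0.38 = 8026.3158 m^2
V = 8026.3158 / 113 = 71.0293

71.0293 m^3


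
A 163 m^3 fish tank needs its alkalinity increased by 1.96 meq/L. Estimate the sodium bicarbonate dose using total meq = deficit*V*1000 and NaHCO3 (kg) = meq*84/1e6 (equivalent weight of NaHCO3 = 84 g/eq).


Tank volume in L = 163 m^3 * 1000 = 163000 L
Total meq required = 1.96 meq/L * 163000 L = 319480 meq
NaHCO3 mass = 319480 meq * 84 mg/meq / 1e6 = 26.8363 kg

26.8363 kg


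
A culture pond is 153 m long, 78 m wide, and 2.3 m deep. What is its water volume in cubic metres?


Base area = L * W = 153 * 78 = 11934 m^2
Volume = area * depth = 11934 * 2.3 = 27448.2 m^3

27448.2 m^3


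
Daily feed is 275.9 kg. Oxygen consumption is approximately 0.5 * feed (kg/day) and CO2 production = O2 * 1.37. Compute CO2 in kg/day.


O2 = 275.9 * 0.5 = 137.95
CO2 = 137.95 * 1.37 = 188.9915

188.9915 kg/day


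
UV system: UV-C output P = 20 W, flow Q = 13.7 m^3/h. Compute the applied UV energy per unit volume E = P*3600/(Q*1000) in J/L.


Energy delivered per hour = 20 W * 3600 s = 72000 J/h
Volume treated per hour = 13.7 m^3/h * 1000 = 13700 L/h
dose = 72000 / 13700 = 5.25547 J/L

5.25547 J/L


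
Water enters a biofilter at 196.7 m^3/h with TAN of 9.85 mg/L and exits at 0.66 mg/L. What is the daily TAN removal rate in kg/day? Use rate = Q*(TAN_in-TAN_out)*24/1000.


Concentration drop: TAN_in - TAN_out = 9.85 - 0.66 = 9.19 mg/L
Hourly TAN removed = Q * dTAN = 196.7 m^3/h * 9.19 mg/L = 1807.673 g/h  (m^3/h * mg/L = g/h)
Daily TAN removed = 1807.673 * 24 = 43384.152 g/day
Convert to kg/day: 43384.152 / 1000 = 43.384152 kg/day

43.384152 kg/day


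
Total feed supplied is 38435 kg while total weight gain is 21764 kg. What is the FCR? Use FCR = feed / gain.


FCR = feed consumed / weight gained
FCR = 38435 kg / 21764 kg = 1.76599

1.76599


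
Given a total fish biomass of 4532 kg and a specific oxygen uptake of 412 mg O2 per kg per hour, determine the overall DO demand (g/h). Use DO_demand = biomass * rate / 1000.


Total O2 consumption (mg/h) = 4532 kg * 412 mg/(kg*h) = 1867184 mg/h
Convert to g/h: 1867184 / 1000 = 1867.184 g/h

1867.184 g/h


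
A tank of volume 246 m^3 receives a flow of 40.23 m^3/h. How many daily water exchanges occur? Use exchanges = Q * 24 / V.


Daily flow volume = 40.23 m^3/h * 24 h = 965.52 m^3/day
Exchanges = daily flow / tank volume = 965.52 / 246 = 3.92488 exchanges/day

3.92488 exchanges/day


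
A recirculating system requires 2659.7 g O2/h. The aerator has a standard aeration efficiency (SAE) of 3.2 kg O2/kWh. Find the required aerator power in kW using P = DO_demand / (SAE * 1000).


SAE in g O2/kWh = 3.2 * 1000 = 3200 g/kWh
P = DO_demand / SAE_g = 2659.7 / 3200 = 0.831156 kW

0.831156 kW


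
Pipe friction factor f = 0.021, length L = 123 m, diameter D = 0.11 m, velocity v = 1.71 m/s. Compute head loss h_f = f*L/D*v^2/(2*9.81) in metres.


v^2 = 1.71^2 = 2.9241 m^2/s^2
L/D = 123/0.11 = 1118.1818
h_f = f*(L/D)*v^2/(2g) = 0.021 * 1118.1818 * 2.9241 / 19.62 = 3.49965 m

3.49965 m


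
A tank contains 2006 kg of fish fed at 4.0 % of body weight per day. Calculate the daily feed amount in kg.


Feeding rate fraction = 4.0% / 100 = 0.04
Daily feed = 2006 kg * 0.04 = 80.24 kg/day

80.24 kg/day


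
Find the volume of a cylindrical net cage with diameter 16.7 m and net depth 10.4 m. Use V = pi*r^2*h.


r = d/2 = 16.7/2 = 8.35 m
Base area = pi*r^2 = pi*8.35^2 = 219.03969 m^2
Volume = 219.03969 * 10.4 = 2278.01 m^3

2278.01 m^3


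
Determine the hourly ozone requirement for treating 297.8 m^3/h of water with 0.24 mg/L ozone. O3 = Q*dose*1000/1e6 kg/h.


O3 demand (mg/h) = Q * dose * 1000 = 297.8 * 0.24 * 1000 = 71472 mg/h
Convert mg to kg: 71472 / 1e6 = 0.071472 kg/h

0.071472 kg/h


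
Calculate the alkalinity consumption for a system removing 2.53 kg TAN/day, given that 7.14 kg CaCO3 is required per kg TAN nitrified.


Alkalinity factor: 7.14 kg CaCO3 consumed per kg TAN nitrified
alk = 2.53 kg TAN * 7.14 = 18.0642 kg CaCO3/day

18.0642 kg CaCO3/day


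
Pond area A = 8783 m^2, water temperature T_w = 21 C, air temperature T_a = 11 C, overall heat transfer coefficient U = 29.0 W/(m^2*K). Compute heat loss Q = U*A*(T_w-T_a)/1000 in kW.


Temperature difference dT = 21 - 11 = 10 K
Heat loss (W) = U * A * dT = 29.0 * 8783 * 10 = 2547070 W
Convert to kW: 2547070 / 1000 = 2547.07 kW

2547.07 kW


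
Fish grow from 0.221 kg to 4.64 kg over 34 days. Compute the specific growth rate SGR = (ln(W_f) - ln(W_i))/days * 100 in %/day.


ln(W_f) = ln(4.64) = 1.5347144
ln(W_i) = ln(0.221) = -1.5095926
ln(W_f) - ln(W_i) = 1.5347144 - -1.5095926 = 3.044307
SGR = 3.044307 / 34 * 100 = 8.95384 %/day

8.95384 %/day


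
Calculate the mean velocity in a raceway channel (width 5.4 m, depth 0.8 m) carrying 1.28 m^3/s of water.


Cross-sectional area = W * d = 5.4 * 0.8 = 4.32 m^2
Velocity = Q / A = 1.28 / 4.32 = 0.296296 m/s

0.296296 m/s


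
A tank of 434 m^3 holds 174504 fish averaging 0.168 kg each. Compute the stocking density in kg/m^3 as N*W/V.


Total biomass = 174504 fish * 0.168 kg = 29316.672 kg
Density = total biomass / volume = 29316.672 / 434 = 67.5499 kg/m^3

67.5499 kg/m^3


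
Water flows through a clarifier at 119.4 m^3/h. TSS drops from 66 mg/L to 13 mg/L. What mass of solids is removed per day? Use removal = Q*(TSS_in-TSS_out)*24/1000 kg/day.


Concentration drop: TSS_in - TSS_out = 66 - 13 = 53 mg/L
Hourly solids removed = Q * dTSS = 119.4 m^3/h * 53 mg/L = 6328.2 g/h  (m^3/h * mg/L = g/h)
Daily solids removed = 6328.2 * 24 = 151876.8 g/day
Convert g to kg: 151876.8 / 1000 = 151.8768 kg/day

151.8768 kg/day


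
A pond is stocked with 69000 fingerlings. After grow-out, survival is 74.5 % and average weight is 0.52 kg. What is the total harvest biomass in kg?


Survivors = 69000 * 74.5/100 = 51405 fish
Harvest biomass = survivors * W_f = 51405 * 0.52 = 26730.6 kg

26730.6 kg


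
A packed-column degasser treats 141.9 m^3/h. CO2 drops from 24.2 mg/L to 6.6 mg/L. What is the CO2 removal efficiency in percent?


CO2_out / CO2_in = 6.6 / 24.2 = 0.27272727
Fraction remaining = 0.27272727
efficiency = (1 - 0.27272727) * 100 = 72.7273 %

72.7273 %


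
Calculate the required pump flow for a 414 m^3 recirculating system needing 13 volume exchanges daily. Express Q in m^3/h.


Daily recirculation volume = 414 m^3 * 13 = 5382 m^3/day
Flow rate Q = daily volume / 24 h = 5382 / 24 = 224.25 m^3/h

224.25 m^3/h


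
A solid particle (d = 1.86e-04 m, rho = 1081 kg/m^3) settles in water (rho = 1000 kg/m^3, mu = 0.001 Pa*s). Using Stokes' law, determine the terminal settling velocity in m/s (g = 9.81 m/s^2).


Density difference: rho_p - rho_f = 1081 - 1000 = 81 kg/m^3
d^2 = (1.86e-04)^2 = 3.4596e-08 m^2
Numerator = (rho_p - rho_f) * g * d^2 = 81 * 9.81 * 3.4596e-08 = 2.7490328e-05
Denominator = 18 * mu = 18 * 0.001 = 0.018
v_s = 2.7490328e-05 / 0.018 = 0.00152724 m/s
Check: Re = rho_f * v_s * d / mu = 1000 * 0.00152724 * 1.86e-04 / 0.001 = 0.284 < 1, so Stokes' law applies.

0.00152724 m/s


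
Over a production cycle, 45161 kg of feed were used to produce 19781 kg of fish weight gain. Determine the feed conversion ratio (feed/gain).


FCR = feed consumed / weight gained
FCR = 45161 kg / 19781 kg = 2.28305

2.28305


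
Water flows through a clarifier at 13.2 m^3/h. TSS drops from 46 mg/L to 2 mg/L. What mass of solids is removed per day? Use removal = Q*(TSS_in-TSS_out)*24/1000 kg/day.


Concentration drop: TSS_in - TSS_out = 46 - 2 = 44 mg/L
Hourly solids removed = Q * dTSS = 13.2 m^3/h * 44 mg/L = 580.8 g/h  (m^3/h * mg/L = g/h)
Daily solids removed = 580.8 * 24 = 13939.2 g/day
Convert g to kg: 13939.2 / 1000 = 13.9392 kg/day

13.9392 kg/day


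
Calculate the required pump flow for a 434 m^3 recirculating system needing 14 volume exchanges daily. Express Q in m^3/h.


Daily recirculation volume = 434 m^3 * 14 = 6076 m^3/day
Flow rate Q = daily volume / 24 h = 6076 / 24 = 253.167 m^3/h

253.167 m^3/h


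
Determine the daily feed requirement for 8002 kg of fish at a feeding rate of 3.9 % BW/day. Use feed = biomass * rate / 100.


Feeding rate fraction = 3.9% / 100 = 0.039
Daily feed = 8002 kg * 0.039 = 312.078 kg/day

312.078 kg/day


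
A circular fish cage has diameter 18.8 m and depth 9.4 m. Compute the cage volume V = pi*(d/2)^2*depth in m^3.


r = d/2 = 18.8/2 = 9.4 m
Base area = pi*r^2 = pi*9.4^2 = 277.59113 m^2
Volume = 277.59113 * 9.4 = 2609.36 m^3

2609.36 m^3


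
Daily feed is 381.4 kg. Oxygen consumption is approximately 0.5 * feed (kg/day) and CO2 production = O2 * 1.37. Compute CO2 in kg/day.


O2 = 381.4 * 0.5 = 190.7
CO2 = 190.7 * 1.37 = 261.259

261.259 kg/day


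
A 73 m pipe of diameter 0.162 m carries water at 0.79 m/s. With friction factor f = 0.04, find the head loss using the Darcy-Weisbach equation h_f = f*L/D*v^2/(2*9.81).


v^2 = 0.79^2 = 0.6241 m^2/s^2
L/D = 73/0.162 = 450.61728
h_f = f*(L/D)*v^2/(2g) = 0.04 * 450.61728 * 0.6241 / 19.62 = 0.573354 m

0.573354 m


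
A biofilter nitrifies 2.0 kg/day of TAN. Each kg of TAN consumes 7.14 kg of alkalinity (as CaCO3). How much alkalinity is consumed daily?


Alkalinity factor: 7.14 kg CaCO3 consumed per kg TAN nitrified
alk = 2.0 kg TAN * 7.14 = 14.28 kg CaCO3/day

14.28 kg CaCO3/day


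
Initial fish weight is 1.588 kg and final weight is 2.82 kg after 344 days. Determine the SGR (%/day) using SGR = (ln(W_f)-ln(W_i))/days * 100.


ln(W_f) = ln(2.82) = 1.0367369
ln(W_i) = ln(1.588) = 0.46247536
ln(W_f) - ln(W_i) = 1.0367369 - 0.46247536 = 0.57426154
SGR = 0.57426154 / 344 * 100 = 0.166936 %/day

0.166936 %/day


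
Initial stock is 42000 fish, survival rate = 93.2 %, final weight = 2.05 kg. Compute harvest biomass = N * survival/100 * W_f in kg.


Survivors = 42000 * 93.2/100 = 39144 fish
Harvest biomass = survivors * W_f = 39144 * 2.05 = 80245.2 kg

80245.2 kg


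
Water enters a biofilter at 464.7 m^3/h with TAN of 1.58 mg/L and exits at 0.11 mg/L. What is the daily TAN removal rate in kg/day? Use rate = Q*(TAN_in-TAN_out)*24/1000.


Concentration drop: TAN_in - TAN_out = 1.58 - 0.11 = 1.47 mg/L
Hourly TAN removed = Q * dTAN = 464.7 m^3/h * 1.47 mg/L = 683.109 g/h  (m^3/h * mg/L = g/h)
Daily TAN removed = 683.109 * 24 = 16394.616 g/day
Convert to kg/day: 16394.616 / 1000 = 16.394616 kg/day

16.394616 kg/day


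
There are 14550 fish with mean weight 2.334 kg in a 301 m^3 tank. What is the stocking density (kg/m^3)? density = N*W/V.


Total biomass = 14550 fish * 2.334 kg = 33959.7 kg
Density = total biomass / volume = 33959.7 / 301 = 112.823 kg/m^3

112.823 kg/m^3


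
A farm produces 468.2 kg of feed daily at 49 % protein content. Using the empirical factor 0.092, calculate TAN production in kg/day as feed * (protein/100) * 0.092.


Protein in feed = 468.2 * 49/100 = 229.418 kg/day
TAN = protein * 0.092 = 229.418 * 0.092 = 21.106456 kg/day

21.106456 kg/day


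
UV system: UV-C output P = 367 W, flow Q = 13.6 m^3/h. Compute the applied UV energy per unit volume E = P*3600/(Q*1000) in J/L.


Energy delivered per hour = 367 W * 3600 s = 1321200 J/h
Volume treated per hour = 13.6 m^3/h * 1000 = 13600 L/h
dose = 1321200 / 13600 = 97.1471 J/L

97.1471 J/L


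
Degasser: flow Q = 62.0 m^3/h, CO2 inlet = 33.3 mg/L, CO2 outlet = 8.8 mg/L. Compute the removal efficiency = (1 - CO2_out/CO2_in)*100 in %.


CO2_out / CO2_in = 8.8 / 33.3 = 0.26426426
Fraction remaining = 0.26426426
efficiency = (1 - 0.26426426) * 100 = 73.5736 %

73.5736 %


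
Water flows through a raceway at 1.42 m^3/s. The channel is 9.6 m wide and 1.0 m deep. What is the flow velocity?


Cross-sectional area = W * d = 9.6 * 1.0 = 9.6 m^2
Velocity = Q / A = 1.42 / 9.6 = 0.147917 m/s

0.147917 m/s


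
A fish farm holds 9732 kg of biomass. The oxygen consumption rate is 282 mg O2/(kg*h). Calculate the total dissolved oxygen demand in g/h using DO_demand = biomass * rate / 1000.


Total O2 consumption (mg/h) = 9732 kg * 282 mg/(kg*h) = 2744424 mg/h
Convert to g/h: 2744424 / 1000 = 2744.424 g/h

2744.424 g/h


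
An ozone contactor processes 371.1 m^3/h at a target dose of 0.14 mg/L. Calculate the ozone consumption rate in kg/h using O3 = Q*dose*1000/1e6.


O3 demand (mg/h) = Q * dose * 1000 = 371.1 * 0.14 * 1000 = 51954 mg/h
Convert mg to kg: 51954 / 1e6 = 0.051954 kg/h

0.051954 kg/h


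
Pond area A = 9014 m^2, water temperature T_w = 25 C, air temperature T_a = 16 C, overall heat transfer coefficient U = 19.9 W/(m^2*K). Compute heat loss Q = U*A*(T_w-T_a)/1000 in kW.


Temperature difference dT = 25 - 16 = 9 K
Heat loss (W) = U * A * dT = 19.9 * 9014 * 9 = 1614407.4 W
Convert to kW: 1614407.4 / 1000 = 1614.4074 kW

1614.4074 kW


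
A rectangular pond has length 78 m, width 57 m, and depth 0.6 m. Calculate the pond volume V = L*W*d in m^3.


Base area = L * W = 78 * 57 = 4446 m^2
Volume = area * depth = 4446 * 0.6 = 2667.6 m^3

2667.6 m^3


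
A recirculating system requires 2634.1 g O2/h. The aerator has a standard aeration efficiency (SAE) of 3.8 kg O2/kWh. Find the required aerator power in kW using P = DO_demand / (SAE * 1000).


SAE in g O2/kWh = 3.8 * 1000 = 3800 g/kWh
P = DO_demand / SAE_g = 2634.1 / 3800 = 0.693184 kW

0.693184 kW


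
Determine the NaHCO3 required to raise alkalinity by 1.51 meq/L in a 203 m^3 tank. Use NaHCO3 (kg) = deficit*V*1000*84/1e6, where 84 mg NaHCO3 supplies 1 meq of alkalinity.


Tank volume in L = 203 m^3 * 1000 = 203000 L
Total meq required = 1.51 meq/L * 203000 L = 306530 meq
NaHCO3 mass = 306530 meq * 84 mg/meq / 1e6 = 25.7485 kg

25.7485 kg


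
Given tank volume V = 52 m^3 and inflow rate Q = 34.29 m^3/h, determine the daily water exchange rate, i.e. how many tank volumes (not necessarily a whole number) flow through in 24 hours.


Daily flow volume = 34.29 m^3/h * 24 h = 822.96 m^3/day
Exchanges = daily flow / tank volume = 822.96 / 52 = 15.8262 exchanges/day

15.8262 exchanges/day


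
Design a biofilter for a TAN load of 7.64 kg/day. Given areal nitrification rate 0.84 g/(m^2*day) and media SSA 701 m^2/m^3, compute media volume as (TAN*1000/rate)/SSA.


A = 7.64*1000 / 0.84 = 9095.2381 m^2
V = 9095.2381 / 701 = 12.9747

12.9747 m^3


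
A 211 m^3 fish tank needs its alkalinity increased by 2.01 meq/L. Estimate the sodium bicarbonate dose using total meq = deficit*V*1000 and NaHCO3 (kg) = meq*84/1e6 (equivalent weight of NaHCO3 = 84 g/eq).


Tank volume in L = 211 m^3 * 1000 = 211000 L
Total meq required = 2.01 meq/L * 211000 L = 424110 meq
NaHCO3 mass = 424110 meq * 84 mg/meq / 1e6 = 35.6252 kg

35.6252 kg


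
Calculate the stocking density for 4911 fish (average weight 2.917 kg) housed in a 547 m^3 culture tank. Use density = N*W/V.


Total biomass = 4911 fish * 2.917 kg = 14325.387 kg
Density = total biomass / volume = 14325.387 / 547 = 26.189 kg/m^3

26.189 kg/m^3


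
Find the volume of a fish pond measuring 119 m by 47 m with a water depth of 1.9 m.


Base area = L * W = 119 * 47 = 5593 m^2
Volume = area * depth = 5593 * 1.9 = 10626.7 m^3

10626.7 m^3


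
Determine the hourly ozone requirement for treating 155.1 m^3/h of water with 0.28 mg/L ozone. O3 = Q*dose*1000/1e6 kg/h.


O3 demand (mg/h) = Q * dose * 1000 = 155.1 * 0.28 * 1000 = 43428 mg/h
Convert mg to kg: 43428 / 1e6 = 0.043428 kg/h

0.043428 kg/h


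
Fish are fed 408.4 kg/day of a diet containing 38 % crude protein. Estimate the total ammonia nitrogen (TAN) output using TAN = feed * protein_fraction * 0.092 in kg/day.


Protein in feed = 408.4 * 38/100 = 155.192 kg/day
TAN = protein * 0.092 = 155.192 * 0.092 = 14.277664 kg/day

14.277664 kg/day


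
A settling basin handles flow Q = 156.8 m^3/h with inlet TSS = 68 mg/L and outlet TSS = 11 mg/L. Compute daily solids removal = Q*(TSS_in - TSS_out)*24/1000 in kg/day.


Concentration drop: TSS_in - TSS_out = 68 - 11 = 57 mg/L
Hourly solids removed = Q * dTSS = 156.8 m^3/h * 57 mg/L = 8937.6 g/h  (m^3/h * mg/L = g/h)
Daily solids removed = 8937.6 * 24 = 214502.4 g/day
Convert g to kg: 214502.4 / 1000 = 214.5024 kg/day

214.5024 kg/day


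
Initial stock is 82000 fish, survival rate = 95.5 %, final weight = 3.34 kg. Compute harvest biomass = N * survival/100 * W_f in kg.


Survivors = 82000 * 95.5/100 = 78310 fish
Harvest biomass = survivors * W_f = 78310 * 3.34 = 261555.4 kg

261555.4 kg


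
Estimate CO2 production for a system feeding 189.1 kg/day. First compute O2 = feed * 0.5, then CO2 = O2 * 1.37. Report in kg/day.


O2 = 189.1 * 0.5 = 94.55
CO2 = 94.55 * 1.37 = 129.5335

129.5335 kg/day


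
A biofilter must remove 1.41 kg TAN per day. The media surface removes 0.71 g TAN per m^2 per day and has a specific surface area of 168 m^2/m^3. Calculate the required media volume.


A = 1.41*1000 / 0.71 = 1985.9155 m^2
V = 1985.9155 / 168 = 11.8209

11.8209 m^3


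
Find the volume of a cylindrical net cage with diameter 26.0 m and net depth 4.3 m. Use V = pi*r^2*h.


r = d/2 = 26.0/2 = 13 m
Base area = pi*r^2 = pi*13^2 = 530.92916 m^2
Volume = 530.92916 * 4.3 = 2283 m^3

2283 m^3


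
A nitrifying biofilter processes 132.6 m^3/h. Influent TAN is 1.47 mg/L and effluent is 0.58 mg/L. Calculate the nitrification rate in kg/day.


Concentration drop: TAN_in - TAN_out = 1.47 - 0.58 = 0.89 mg/L
Hourly TAN removed = Q * dTAN = 132.6 m^3/h * 0.89 mg/L = 118.014 g/h  (m^3/h * mg/L = g/h)
Daily TAN removed = 118.014 * 24 = 2832.336 g/day
Convert to kg/day: 2832.336 / 1000 = 2.832336 kg/day

2.832336 kg/day


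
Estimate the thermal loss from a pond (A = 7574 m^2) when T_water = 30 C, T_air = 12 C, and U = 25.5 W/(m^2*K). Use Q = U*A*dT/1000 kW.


Temperature difference dT = 30 - 12 = 18 K
Heat loss (W) = U * A * dT = 25.5 * 7574 * 18 = 3476466 W
Convert to kW: 3476466 / 1000 = 3476.466 kW

3476.466 kW


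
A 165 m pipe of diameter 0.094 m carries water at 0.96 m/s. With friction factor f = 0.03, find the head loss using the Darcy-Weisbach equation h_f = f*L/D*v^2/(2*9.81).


v^2 = 0.96^2 = 0.9216 m^2/s^2
L/D = 165/0.094 = 1755.3191
h_f = f*(L/D)*v^2/(2g) = 0.03 * 1755.3191 * 0.9216 / 19.62 = 2.47355 m

2.47355 m


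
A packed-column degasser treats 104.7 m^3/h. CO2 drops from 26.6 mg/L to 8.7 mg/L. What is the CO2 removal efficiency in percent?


CO2_out / CO2_in = 8.7 / 26.6 = 0.32706767
Fraction remaining = 0.32706767
efficiency = (1 - 0.32706767) * 100 = 67.2932 %

67.2932 %


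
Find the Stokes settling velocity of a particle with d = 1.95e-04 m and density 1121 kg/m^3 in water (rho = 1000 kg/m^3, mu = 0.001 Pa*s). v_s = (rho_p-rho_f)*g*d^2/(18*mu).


Density difference: rho_p - rho_f = 1121 - 1000 = 121 kg/m^3
d^2 = (1.95e-04)^2 = 3.8025e-08 m^2
Numerator = (rho_p - rho_f) * g * d^2 = 121 * 9.81 * 3.8025e-08 = 4.5136055e-05
Denominator = 18 * mu = 18 * 0.001 = 0.018
v_s = 4.5136055e-05 / 0.018 = 0.00250756 m/s
Check: Re = rho_f * v_s * d / mu = 1000 * 0.00250756 * 1.95e-04 / 0.001 = 0.489 < 1, so Stokes' law applies.

0.00250756 m/s


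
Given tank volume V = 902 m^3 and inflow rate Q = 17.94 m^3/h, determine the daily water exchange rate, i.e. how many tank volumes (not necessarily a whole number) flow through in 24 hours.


Daily flow volume = 17.94 m^3/h * 24 h = 430.56 m^3/day
Exchanges = daily flow / tank volume = 430.56 / 902 = 0.477339 exchanges/day

0.477339 exchanges/day


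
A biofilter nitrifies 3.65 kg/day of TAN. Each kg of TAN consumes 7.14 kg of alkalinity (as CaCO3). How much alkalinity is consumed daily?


Alkalinity factor: 7.14 kg CaCO3 consumed per kg TAN nitrified
alk = 3.65 kg TAN * 7.14 = 26.061 kg CaCO3/day

26.061 kg CaCO3/day


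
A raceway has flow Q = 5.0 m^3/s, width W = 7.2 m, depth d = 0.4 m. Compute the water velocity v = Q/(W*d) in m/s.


Cross-sectional area = W * d = 7.2 * 0.4 = 2.88 m^2
Velocity = Q / A = 5.0 / 2.88 = 1.73611 m/s

1.73611 m/s


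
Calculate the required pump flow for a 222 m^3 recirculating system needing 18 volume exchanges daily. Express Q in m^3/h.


Daily recirculation volume = 222 m^3 * 18 = 3996 m^3/day
Flow rate Q = daily volume / 24 h = 3996 / 24 = 166.5 m^3/h

166.5 m^3/h


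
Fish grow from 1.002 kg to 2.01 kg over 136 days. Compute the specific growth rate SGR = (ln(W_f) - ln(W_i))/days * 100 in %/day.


ln(W_f) = ln(2.01) = 0.69813472
ln(W_i) = ln(1.002) = 0.0019980027
ln(W_f) - ln(W_i) = 0.69813472 - 0.0019980027 = 0.69613672
SGR = 0.69613672 / 136 * 100 = 0.511865 %/day

0.511865 %/day


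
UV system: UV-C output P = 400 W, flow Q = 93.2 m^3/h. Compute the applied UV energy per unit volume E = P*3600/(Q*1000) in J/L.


Energy delivered per hour = 400 W * 3600 s = 1440000 J/h
Volume treated per hour = 93.2 m^3/h * 1000 = 93200 L/h
dose = 1440000 / 93200 = 15.4506 J/L

15.4506 J/L


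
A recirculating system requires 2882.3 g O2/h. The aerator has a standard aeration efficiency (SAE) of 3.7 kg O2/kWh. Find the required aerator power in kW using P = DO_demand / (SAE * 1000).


SAE in g O2/kWh = 3.7 * 1000 = 3700 g/kWh
P = DO_demand / SAE_g = 2882.3 / 3700 = 0.779 kW

0.779 kW


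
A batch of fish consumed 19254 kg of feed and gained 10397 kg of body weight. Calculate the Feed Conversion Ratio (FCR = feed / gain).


FCR = feed consumed / weight gained
FCR = 19254 kg / 10397 kg = 1.85188

1.85188


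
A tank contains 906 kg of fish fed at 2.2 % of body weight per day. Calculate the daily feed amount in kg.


Feeding rate fraction = 2.2% / 100 = 0.022
Daily feed = 906 kg * 0.022 = 19.932 kg/day

19.932 kg/day


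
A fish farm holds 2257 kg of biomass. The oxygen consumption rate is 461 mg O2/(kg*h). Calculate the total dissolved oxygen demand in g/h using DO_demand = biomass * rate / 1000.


Total O2 consumption (mg/h) = 2257 kg * 461 mg/(kg*h) = 1040477 mg/h
Convert to g/h: 1040477 / 1000 = 1040.477 g/h

1040.477 g/h


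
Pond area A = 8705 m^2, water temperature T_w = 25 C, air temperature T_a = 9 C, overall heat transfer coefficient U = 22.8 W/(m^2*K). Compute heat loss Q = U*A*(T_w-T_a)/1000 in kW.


Temperature difference dT = 25 - 9 = 16 K
Heat loss (W) = U * A * dT = 22.8 * 8705 * 16 = 3175584 W
Convert to kW: 3175584 / 1000 = 3175.584 kW

3175.584 kW


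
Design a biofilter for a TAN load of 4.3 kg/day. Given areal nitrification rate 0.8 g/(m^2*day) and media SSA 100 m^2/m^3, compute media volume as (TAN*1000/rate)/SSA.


A = 4.3*1000 / 0.8 = 5375 m^2
V = 5375 / 100 = 53.75

53.75 m^3


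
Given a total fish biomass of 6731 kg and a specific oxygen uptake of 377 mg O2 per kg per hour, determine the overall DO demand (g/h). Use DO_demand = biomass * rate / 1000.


Total O2 consumption (mg/h) = 6731 kg * 377 mg/(kg*h) = 2537587 mg/h
Convert to g/h: 2537587 / 1000 = 2537.587 g/h

2537.587 g/h


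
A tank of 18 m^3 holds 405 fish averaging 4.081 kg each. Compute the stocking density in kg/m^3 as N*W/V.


Total biomass = 405 fish * 4.081 kg = 1652.805 kg
Density = total biomass / volume = 1652.805 / 18 = 91.8225 kg/m^3

91.8225 kg/m^3


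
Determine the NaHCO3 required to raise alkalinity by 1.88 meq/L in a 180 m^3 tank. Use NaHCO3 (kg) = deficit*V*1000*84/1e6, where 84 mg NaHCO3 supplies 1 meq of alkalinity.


Tank volume in L = 180 m^3 * 1000 = 180000 L
Total meq required = 1.88 meq/L * 180000 L = 338400 meq
NaHCO3 mass = 338400 meq * 84 mg/meq / 1e6 = 28.4256 kg

28.4256 kg


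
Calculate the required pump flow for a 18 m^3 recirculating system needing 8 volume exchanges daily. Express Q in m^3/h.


Daily recirculation volume = 18 m^3 * 8 = 144 m^3/day
Flow rate Q = daily volume / 24 h = 144 / 24 = 6 m^3/h

6 m^3/h


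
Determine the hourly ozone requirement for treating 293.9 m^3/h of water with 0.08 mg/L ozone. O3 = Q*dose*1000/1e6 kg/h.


O3 demand (mg/h) = Q * dose * 1000 = 293.9 * 0.08 * 1000 = 23512 mg/h
Convert mg to kg: 23512 / 1e6 = 0.023512 kg/h

0.023512 kg/h


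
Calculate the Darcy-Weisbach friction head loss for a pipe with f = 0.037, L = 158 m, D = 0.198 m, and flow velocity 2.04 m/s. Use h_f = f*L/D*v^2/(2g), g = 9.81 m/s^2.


v^2 = 2.04^2 = 4.1616 m^2/s^2
L/D = 158/0.198 = 797.9798
h_f = f*(L/D)*v^2/(2g) = 0.037 * 797.9798 * 4.1616 / 19.62 = 6.2626 m

6.2626 m


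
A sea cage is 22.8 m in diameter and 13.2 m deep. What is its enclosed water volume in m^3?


r = d/2 = 22.8/2 = 11.4 m
Base area = pi*r^2 = pi*11.4^2 = 408.28138 m^2
Volume = 408.28138 * 13.2 = 5389.31 m^3

5389.31 m^3


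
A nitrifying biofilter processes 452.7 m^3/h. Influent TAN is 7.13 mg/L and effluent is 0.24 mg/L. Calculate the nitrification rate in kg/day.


Concentration drop: TAN_in - TAN_out = 7.13 - 0.24 = 6.89 mg/L
Hourly TAN removed = Q * dTAN = 452.7 m^3/h * 6.89 mg/L = 3119.103 g/h  (m^3/h * mg/L = g/h)
Daily TAN removed = 3119.103 * 24 = 74858.472 g/day
Convert to kg/day: 74858.472 / 1000 = 74.858472 kg/day

74.858472 kg/day


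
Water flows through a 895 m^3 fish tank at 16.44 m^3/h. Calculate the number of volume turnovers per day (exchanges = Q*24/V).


Daily flow volume = 16.44 m^3/h * 24 h = 394.56 m^3/day
Exchanges = daily flow / tank volume = 394.56 / 895 = 0.440849 exchanges/day

0.440849 exchanges/day


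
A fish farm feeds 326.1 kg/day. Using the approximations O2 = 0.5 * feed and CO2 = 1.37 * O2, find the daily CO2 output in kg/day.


O2 = 326.1 * 0.5 = 163.05
CO2 = 163.05 * 1.37 = 223.3785

223.3785 kg/day


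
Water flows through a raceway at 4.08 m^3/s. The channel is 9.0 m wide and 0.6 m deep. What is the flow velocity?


Cross-sectional area = W * d = 9.0 * 0.6 = 5.4 m^2
Velocity = Q / A = 4.08 / 5.4 = 0.755556 m/s

0.755556 m/s


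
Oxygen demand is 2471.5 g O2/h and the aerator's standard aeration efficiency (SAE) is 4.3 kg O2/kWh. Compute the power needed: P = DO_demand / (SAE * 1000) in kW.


SAE in g O2/kWh = 4.3 * 1000 = 4300 g/kWh
P = DO_demand / SAE_g = 2471.5 / 4300 = 0.574767 kW

0.574767 kW


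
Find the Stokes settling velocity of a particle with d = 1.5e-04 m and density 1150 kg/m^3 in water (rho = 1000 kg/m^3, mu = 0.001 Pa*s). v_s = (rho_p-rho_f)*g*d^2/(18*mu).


Density difference: rho_p - rho_f = 1150 - 1000 = 150 kg/m^3
d^2 = (1.5e-04)^2 = 2.25e-08 m^2
Numerator = (rho_p - rho_f) * g * d^2 = 150 * 9.81 * 2.25e-08 = 3.310875e-05
Denominator = 18 * mu = 18 * 0.001 = 0.018
v_s = 3.310875e-05 / 0.018 = 0.00183937 m/s
Check: Re = rho_f * v_s * d / mu = 1000 * 0.00183937 * 1.5e-04 / 0.001 = 0.276 < 1, so Stokes' law applies.

0.00183937 m/s


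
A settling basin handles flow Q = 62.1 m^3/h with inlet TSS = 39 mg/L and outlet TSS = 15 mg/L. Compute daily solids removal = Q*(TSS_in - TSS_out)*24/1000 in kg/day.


Concentration drop: TSS_in - TSS_out = 39 - 15 = 24 mg/L
Hourly solids removed = Q * dTSS = 62.1 m^3/h * 24 mg/L = 1490.4 g/h  (m^3/h * mg/L = g/h)
Daily solids removed = 1490.4 * 24 = 35769.6 g/day
Convert g to kg: 35769.6 / 1000 = 35.7696 kg/day

35.7696 kg/day


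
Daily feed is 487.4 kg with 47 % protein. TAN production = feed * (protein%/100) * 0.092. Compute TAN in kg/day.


Protein in feed = 487.4 * 47/100 = 229.078 kg/day
TAN = protein * 0.092 = 229.078 * 0.092 = 21.075176 kg/day

21.075176 kg/day


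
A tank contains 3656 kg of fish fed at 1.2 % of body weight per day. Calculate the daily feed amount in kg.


Feeding rate fraction = 1.2% / 100 = 0.012
Daily feed = 3656 kg * 0.012 = 43.872 kg/day

43.872 kg/day
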